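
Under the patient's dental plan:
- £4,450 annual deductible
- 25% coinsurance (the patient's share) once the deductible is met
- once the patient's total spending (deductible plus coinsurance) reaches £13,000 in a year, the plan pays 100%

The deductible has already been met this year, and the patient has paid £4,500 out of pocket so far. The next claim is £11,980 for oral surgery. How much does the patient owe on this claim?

£2,995

With the deductible met, the entire £11,980 is subject to coinsurance.
Patient's 25% share of £11,980 is £2,995.
Cumulative spending £4,500 + £2,995 = £7,495 stays under the £13,000 maximum.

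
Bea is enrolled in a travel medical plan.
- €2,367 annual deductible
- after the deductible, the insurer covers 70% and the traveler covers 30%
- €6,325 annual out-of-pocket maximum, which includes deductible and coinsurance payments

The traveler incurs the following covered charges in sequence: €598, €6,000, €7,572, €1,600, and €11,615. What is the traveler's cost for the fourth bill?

€417.10

#1 (€598): entire amount goes to the deductible. Cost to traveler: €598. OOP to date €598.
#2 (€6,000): deductible takes €1,769, €4,231 remains; coinsurance €4,231 × 30% = €1,269.30. Cost to traveler: €3,038.30. OOP to date €3,636.30.
#3 (€7,572): deductible met; 30% of €7,572 = €2,271.60. Cost to traveler: €2,271.60. OOP to date €5,907.90.
#4 (€1,600): 30% coinsurance on €1,600 = €480. That would push OOP to €6,387.90, over the €6,325 cap, so traveler pays €6,325 − €5,907.90 = €417.10.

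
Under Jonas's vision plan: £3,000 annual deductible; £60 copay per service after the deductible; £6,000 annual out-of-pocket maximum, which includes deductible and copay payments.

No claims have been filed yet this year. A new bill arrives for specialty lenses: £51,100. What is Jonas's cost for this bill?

£3,060

Deductible not yet touched, so the first £3,000 of the bill goes to the deductible.
After the £3,000 deductible portion, £51,100 − £3,000 = £48,100 is subject to the copay.
Copay on this service: £60.
That puts the member's cost at £3,000 + £60 = £3,060 before any cap.
Total out-of-pocket so far would be £0 + £3,060 = £3,060, below the £6,000 cap — no reduction.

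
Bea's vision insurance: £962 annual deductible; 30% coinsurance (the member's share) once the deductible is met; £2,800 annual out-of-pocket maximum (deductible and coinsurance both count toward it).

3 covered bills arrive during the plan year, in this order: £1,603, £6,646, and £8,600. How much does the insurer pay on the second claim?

£5,000.30

Bill 1, £1,603: £962 to deductible, leaving £641; coinsurance £641 × 30% = £192.30. Cost to member: £1,154.30. OOP to date £1,154.30. Plan pays £1,603 − £1,154.30 = £448.70.
Bill 2, £6,646: 30% coinsurance on £6,646 = £1,993.80. Adding that to £1,154.30 gives £3,148.10, past the £2,800 cap; member pays only £2,800 − £1,154.30 = £1,645.70. Insurer: £6,646 − £1,645.70 = £5,000.30.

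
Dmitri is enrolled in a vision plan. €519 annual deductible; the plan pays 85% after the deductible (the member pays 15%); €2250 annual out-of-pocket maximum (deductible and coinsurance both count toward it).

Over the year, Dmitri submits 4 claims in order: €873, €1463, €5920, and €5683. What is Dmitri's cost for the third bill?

Claim 1 — €873: €519 to deductible, leaving €354; member's 15% is €53.10. Member pays €572.10; OOP now €572.10.
Claim 2 — €1463: deductible met; 15% of €1463 = €219.45. Member owes €219.45 (running OOP €791.55).
Claim 3 — €5920: deductible already satisfied, so member's share is 15% × €5920 = €888. Cost to member: €888. OOP to date €1679.55.

€888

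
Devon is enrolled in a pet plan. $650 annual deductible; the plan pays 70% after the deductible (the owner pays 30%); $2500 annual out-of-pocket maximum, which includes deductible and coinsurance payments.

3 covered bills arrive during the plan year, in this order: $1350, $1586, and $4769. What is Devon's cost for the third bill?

Claim 1 ($1350): deductible takes $650, $700 remains; 30% of $700 = $210. Owner pays $860; OOP now $860.
Claim 2 ($1586): deductible met; 30% of $1586 = $475.80. Owner pays $475.80; OOP now $1335.80.
Claim 3 ($4769): deductible met; 30% of $4769 = $1430.70. Adding that to $1335.80 gives $2766.50, past the $2500 cap; owner pays only $2500 − $1335.80 = $1164.20.

$1164.20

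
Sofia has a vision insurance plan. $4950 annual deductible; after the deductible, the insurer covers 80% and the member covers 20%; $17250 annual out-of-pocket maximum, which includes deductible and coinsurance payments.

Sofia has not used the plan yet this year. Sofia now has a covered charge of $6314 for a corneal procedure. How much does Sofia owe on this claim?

$5222.80

The full $4950 deductible is still open; $4950 of this bill applies to it.
The remaining $1364 (= $6314 − $4950) moves to coinsurance.
20% of $1364 = $272.80 falls to the member.
Member responsibility before any cap: $4950 + $272.80 = $5222.80.
Cumulative spending $0 + $5222.80 = $5222.80 stays under the $17250 maximum.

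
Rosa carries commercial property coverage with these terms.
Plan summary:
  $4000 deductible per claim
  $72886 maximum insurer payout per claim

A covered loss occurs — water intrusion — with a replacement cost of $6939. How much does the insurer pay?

After the deductible, $6939 − $4000 = $2939 remains.
That's under the $72886 cap, so the insurer reimburses the full $2939.

$2939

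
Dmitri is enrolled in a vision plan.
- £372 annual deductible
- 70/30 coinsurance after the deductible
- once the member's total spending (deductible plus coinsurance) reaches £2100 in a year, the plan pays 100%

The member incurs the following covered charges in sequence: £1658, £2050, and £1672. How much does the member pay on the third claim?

Claim 1 — £1658: deductible takes £372, £1286 remains; 30% of £1286 = £385.80. Member pays £757.80; OOP now £757.80.
Claim 2 — £2050: deductible met; 30% of £2050 = £615. Member owes £615 (running OOP £1372.80).
Claim 3 — £1672: 30% coinsurance on £1672 = £501.60. Member owes £501.60 (running OOP £1874.40).

£501.60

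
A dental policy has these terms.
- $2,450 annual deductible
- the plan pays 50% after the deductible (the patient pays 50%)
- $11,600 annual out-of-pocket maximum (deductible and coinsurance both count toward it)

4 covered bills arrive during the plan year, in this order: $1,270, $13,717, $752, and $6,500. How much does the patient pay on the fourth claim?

$2,505.50

Bill 1, $1,270: fully absorbed by the deductible. Patient pays $1,270; OOP now $1,270.
Bill 2, $13,717: deductible takes $1,180, $12,537 remains; 50% of $12,537 = $6,268.50. Patient pays $7,448.50; OOP now $8,718.50.
Bill 3, $752: deductible met; 50% of $752 = $376. Patient pays $376; OOP now $9,094.50.
Bill 4, $6,500: deductible met; 50% of $6,500 = $3,250. OOP would hit $12,344.50 > $11,600, so the cap limits the patient to $11,600 − $9,094.50 = $2,505.50.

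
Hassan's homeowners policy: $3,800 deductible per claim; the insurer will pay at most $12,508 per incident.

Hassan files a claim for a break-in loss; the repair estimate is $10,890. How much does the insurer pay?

Less the $3,800 deductible: $10,890 − $3,800 = $7,090.
$7,090 ≤ $12,508, so the limit doesn't bind; insurer pays $7,090.

$7,090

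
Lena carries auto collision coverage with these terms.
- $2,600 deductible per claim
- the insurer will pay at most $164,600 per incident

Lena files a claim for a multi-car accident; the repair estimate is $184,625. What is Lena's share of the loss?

Subtract the deductible: $184,625 − $2,600 = $182,025.
Since $182,025 > $164,600, the payout is capped at $164,600.
Driver's share is the uncovered remainder: $184,625 − $164,600 = $20,025.

$20,025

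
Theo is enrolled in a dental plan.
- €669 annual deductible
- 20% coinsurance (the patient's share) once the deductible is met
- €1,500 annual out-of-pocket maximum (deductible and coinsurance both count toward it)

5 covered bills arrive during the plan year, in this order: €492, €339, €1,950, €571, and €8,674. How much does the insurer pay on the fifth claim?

€8,379.60

Claim 1 (€492): all of it applies to the deductible. Patient owes €492 (running OOP €492). Insurer: €492 − €492 = €0.
Claim 2 (€339): €177 finishes the deductible; €162 goes to coinsurance; 20% of €162 = €32.40. Cost to patient: €209.40. OOP to date €701.40. Insurer: €339 − €209.40 = €129.60.
Claim 3 (€1,950): deductible already satisfied, so patient's share is 20% × €1,950 = €390. Cost to patient: €390. OOP to date €1,091.40. Insurer: €1,950 − €390 = €1,560.
Claim 4 (€571): deductible already satisfied, so patient's share is 20% × €571 = €114.20. Cost to patient: €114.20. OOP to date €1,205.60. Plan pays €571 − €114.20 = €456.80.
Claim 5 (€8,674): deductible met; 20% of €8,674 = €1,734.80. Adding that to €1,205.60 gives €2,940.40, past the €1,500 cap; patient pays only €1,500 − €1,205.60 = €294.40. Plan pays €8,674 − €294.40 = €8,379.60.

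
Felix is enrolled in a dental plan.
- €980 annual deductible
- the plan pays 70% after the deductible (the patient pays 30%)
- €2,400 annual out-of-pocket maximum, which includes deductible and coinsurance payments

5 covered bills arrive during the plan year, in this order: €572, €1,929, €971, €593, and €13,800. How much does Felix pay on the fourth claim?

€177.90

Claim 1 (€572): entire amount goes to the deductible. Cost to patient: €572. OOP to date €572.
Claim 2 (€1,929): €408 finishes the deductible; €1,521 goes to coinsurance; 30% of €1,521 = €456.30. Patient pays €864.30; OOP now €1,436.30.
Claim 3 (€971): deductible already satisfied, so patient's share is 30% × €971 = €291.30. Cost to patient: €291.30. OOP to date €1,727.60.
Claim 4 (€593): deductible already satisfied, so patient's share is 30% × €593 = €177.90. Patient pays €177.90; OOP now €1,905.50.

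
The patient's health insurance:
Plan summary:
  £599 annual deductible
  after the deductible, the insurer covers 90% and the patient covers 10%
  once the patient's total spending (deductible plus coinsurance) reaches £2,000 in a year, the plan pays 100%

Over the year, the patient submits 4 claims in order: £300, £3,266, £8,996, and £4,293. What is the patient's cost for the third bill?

£899.60

#1 (£300): all of it applies to the deductible. Cost to patient: £300. OOP to date £300.
#2 (£3,266): £299 to deductible, leaving £2,967; coinsurance £2,967 × 10% = £296.70. Patient owes £595.70 (running OOP £895.70).
#3 (£8,996): deductible met; 10% of £8,996 = £899.60. Patient owes £899.60 (running OOP £1,795.30).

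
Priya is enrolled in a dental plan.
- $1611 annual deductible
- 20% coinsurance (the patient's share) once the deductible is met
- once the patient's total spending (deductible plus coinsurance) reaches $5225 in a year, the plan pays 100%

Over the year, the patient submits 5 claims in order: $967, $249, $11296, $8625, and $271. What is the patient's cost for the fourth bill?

$1433.80

Claim 1 ($967): all of it applies to the deductible. Patient owes $967 (running OOP $967).
Claim 2 ($249): all of it applies to the deductible. Cost to patient: $249. OOP to date $1216.
Claim 3 ($11296): $395 to deductible, leaving $10901; patient's 20% is $2180.20. Patient pays $2575.20; OOP now $3791.20.
Claim 4 ($8625): 20% coinsurance on $8625 = $1725. Adding that to $3791.20 gives $5516.20, past the $5225 cap; patient pays only $5225 − $3791.20 = $1433.80.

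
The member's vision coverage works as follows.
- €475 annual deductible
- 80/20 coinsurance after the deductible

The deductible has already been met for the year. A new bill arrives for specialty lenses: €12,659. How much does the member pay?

€2,531.80

The deductible is already satisfied, so the full bill goes to coinsurance.
Member's 20% share of €12,659 is €2,531.80.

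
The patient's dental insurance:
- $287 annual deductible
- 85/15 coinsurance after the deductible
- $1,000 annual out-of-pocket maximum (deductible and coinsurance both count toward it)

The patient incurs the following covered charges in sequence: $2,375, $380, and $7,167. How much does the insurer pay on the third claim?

Bill 1, $2,375: $287 finishes the deductible; $2,088 goes to coinsurance; patient's 15% is $313.20. Cost to patient: $600.20. OOP to date $600.20. Plan pays $2,375 − $600.20 = $1,774.80.
Bill 2, $380: deductible met; 15% of $380 = $57. Patient owes $57 (running OOP $657.20). Insurer: $380 − $57 = $323.
Bill 3, $7,167: deductible met; 15% of $7,167 = $1,075.05. Adding that to $657.20 gives $1,732.25, past the $1,000 cap; patient pays only $1,000 − $657.20 = $342.80. Plan pays $7,167 − $342.80 = $6,824.20.

$6,824.20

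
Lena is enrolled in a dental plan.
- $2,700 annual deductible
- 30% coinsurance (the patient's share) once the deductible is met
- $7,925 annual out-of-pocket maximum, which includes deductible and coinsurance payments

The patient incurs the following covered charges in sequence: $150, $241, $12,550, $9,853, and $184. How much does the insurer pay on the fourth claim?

Claim 1 ($150): entire amount goes to the deductible. Patient owes $150 (running OOP $150). Insurer: $150 − $150 = $0.
Claim 2 ($241): fully absorbed by the deductible. Patient owes $241 (running OOP $391). Plan pays $241 − $241 = $0.
Claim 3 ($12,550): $2,309 to deductible, leaving $10,241; coinsurance $10,241 × 30% = $3,072.30. Cost to patient: $5,381.30. OOP to date $5,772.30. Plan pays $12,550 − $5,381.30 = $7,168.70.
Claim 4 ($9,853): 30% coinsurance on $9,853 = $2,955.90. Adding that to $5,772.30 gives $8,728.20, past the $7,925 cap; patient pays only $7,925 − $5,772.30 = $2,152.70. Plan pays $9,853 − $2,152.70 = $7,700.30.

$7,700.30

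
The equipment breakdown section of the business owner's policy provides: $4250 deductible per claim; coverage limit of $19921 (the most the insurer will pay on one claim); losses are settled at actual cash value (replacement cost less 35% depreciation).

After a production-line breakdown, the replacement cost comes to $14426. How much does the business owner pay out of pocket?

Depreciate 35%: the covered value is $14426 × 0.65 = $9376.90.
After the deductible, $9376.90 − $4250 = $5126.90 remains.
That's under the $19921 cap, so the insurer reimburses the full $5126.90.
Business owner's share is the uncovered remainder: $14426 − $5126.90 = $9299.10.

$9299.10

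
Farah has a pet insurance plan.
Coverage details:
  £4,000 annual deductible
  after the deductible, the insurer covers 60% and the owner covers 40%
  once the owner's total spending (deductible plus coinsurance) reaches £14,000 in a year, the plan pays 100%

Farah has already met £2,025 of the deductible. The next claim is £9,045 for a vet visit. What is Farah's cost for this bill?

Remaining deductible: £4,000 − £2,025 = £1,975.
That leaves £9,045 − £1,975 = £7,070 for coinsurance.
40% of £7,070 = £2,828 falls to the owner.
So the owner owes £1,975 + £2,828 = £4,803 before any cap.
Cumulative spending £2,025 + £4,803 = £6,828 stays under the £14,000 maximum.

£4,803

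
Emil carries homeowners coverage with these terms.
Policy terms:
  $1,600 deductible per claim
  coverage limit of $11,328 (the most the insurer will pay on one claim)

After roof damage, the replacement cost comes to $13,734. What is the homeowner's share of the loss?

Less the $1,600 deductible: $13,734 − $1,600 = $12,134.
$12,134 exceeds the $11,328 limit, so the insurer pays the limit: $11,328.
Out of pocket: $13,734 − $11,328 = $2,406.

$2,406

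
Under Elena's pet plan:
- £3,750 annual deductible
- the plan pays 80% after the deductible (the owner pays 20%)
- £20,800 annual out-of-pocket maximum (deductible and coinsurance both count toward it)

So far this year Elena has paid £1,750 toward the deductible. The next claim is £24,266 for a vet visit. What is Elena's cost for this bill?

£6,453.20

Deductible still to meet: £3,750 − £1,750 = £2,000.
That leaves £24,266 − £2,000 = £22,266 for coinsurance.
Owner's 20% share of £22,266 is £4,453.20.
Owner responsibility before any cap: £2,000 + £4,453.20 = £6,453.20.
Total out-of-pocket so far would be £1,750 + £6,453.20 = £8,203.20, below the £20,800 cap — no reduction.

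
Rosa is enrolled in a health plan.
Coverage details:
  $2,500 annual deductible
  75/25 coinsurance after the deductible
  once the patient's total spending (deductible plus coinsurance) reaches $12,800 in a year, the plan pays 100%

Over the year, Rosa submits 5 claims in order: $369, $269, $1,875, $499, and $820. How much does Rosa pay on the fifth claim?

$205

#1 ($369): entire amount goes to the deductible. Cost to patient: $369. OOP to date $369.
#2 ($269): all of it applies to the deductible. Cost to patient: $269. OOP to date $638.
#3 ($1,875): $1,862 finishes the deductible; $13 goes to coinsurance; patient's 25% is $3.25. Patient owes $1,865.25 (running OOP $2,503.25).
#4 ($499): 25% coinsurance on $499 = $124.75. Cost to patient: $124.75. OOP to date $2,628.
#5 ($820): 25% coinsurance on $820 = $205. Patient pays $205; OOP now $2,833.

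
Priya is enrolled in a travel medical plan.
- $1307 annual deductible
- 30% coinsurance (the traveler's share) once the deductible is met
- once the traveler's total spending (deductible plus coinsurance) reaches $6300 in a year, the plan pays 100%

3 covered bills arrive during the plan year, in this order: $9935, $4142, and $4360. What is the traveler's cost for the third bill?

Bill 1, $9935: deductible takes $1307, $8628 remains; 30% of $8628 = $2588.40. Cost to traveler: $3895.40. OOP to date $3895.40.
Bill 2, $4142: 30% coinsurance on $4142 = $1242.60. Traveler owes $1242.60 (running OOP $5138).
Bill 3, $4360: deductible met; 30% of $4360 = $1308. Adding that to $5138 gives $6446, past the $6300 cap; traveler pays only $6300 − $5138 = $1162.

$1162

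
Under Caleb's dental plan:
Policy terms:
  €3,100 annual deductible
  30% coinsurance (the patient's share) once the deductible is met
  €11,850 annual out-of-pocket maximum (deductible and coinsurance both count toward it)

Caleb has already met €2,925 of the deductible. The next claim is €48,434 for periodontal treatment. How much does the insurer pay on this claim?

€39,509

Deductible still to meet: €3,100 − €2,925 = €175.
That leaves €48,434 − €175 = €48,259 for coinsurance.
Patient's 30% share of €48,259 is €14,477.70.
Patient responsibility before any cap: €175 + €14,477.70 = €14,652.70.
Year-to-date out-of-pocket would reach €2,925 + €14,652.70 = €17,577.70, above the €11,850 maximum, so the patient pays only €11,850 − €2,925 = €8,925.
Insurer pays the balance: €48,434 − €8,925 = €39,509.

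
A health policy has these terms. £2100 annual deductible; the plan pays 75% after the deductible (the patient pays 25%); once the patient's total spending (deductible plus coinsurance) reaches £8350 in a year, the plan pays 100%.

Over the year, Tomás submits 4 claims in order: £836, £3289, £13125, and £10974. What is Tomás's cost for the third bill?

Claim 1 — £836: entire amount goes to the deductible. Patient owes £836 (running OOP £836).
Claim 2 — £3289: deductible takes £1264, £2025 remains; patient's 25% is £506.25. Patient pays £1770.25; OOP now £2606.25.
Claim 3 — £13125: deductible met; 25% of £13125 = £3281.25. Patient owes £3281.25 (running OOP £5887.50).

£3281.25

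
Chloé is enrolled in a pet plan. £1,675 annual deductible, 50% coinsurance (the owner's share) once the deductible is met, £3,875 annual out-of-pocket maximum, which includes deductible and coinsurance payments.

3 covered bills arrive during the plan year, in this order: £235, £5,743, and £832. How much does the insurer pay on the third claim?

£783.50

#1 (£235): entire amount goes to the deductible. Cost to owner: £235. OOP to date £235. Insurer: £235 − £235 = £0.
#2 (£5,743): £1,440 finishes the deductible; £4,303 goes to coinsurance; 50% of £4,303 = £2,151.50. Owner pays £3,591.50; OOP now £3,826.50. Plan pays £5,743 − £3,591.50 = £2,151.50.
#3 (£832): deductible already satisfied, so owner's share is 50% × £832 = £416. OOP would hit £4,242.50 > £3,875, so the cap limits the owner to £3,875 − £3,826.50 = £48.50. Insurer: £832 − £48.50 = £783.50.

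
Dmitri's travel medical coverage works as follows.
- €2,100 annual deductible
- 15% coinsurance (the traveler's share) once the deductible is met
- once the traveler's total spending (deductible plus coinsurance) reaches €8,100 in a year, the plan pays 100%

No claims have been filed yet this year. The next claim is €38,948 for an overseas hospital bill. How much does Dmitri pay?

€7,627.20

Nothing has been paid toward the €2,100 deductible, so the first €2,100 of this charge is applied there.
After the €2,100 deductible portion, €38,948 − €2,100 = €36,848 is subject to coinsurance.
Traveler's 15% share of €36,848 is €5,527.20.
So the traveler owes €2,100 + €5,527.20 = €7,627.20 before any cap.
Year-to-date out-of-pocket becomes €0 + €7,627.20 = €7,627.20, still under the €8,100 maximum, so no cap applies.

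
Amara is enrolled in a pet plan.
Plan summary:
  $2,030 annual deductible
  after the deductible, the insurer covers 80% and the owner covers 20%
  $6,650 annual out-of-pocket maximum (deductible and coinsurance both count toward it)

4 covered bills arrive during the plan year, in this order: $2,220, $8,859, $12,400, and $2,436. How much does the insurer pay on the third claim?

Claim 1 ($2,220): $2,030 to deductible, leaving $190; 20% of $190 = $38. Owner pays $2,068; OOP now $2,068. Plan pays $2,220 − $2,068 = $152.
Claim 2 ($8,859): 20% coinsurance on $8,859 = $1,771.80. Owner pays $1,771.80; OOP now $3,839.80. Insurer: $8,859 − $1,771.80 = $7,087.20.
Claim 3 ($12,400): deductible met; 20% of $12,400 = $2,480. Cost to owner: $2,480. OOP to date $6,319.80. Plan pays $12,400 − $2,480 = $9,920.

$9,920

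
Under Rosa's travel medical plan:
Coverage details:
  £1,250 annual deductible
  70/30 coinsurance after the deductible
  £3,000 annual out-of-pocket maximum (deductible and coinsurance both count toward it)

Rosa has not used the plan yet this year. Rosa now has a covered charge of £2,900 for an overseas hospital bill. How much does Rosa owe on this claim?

£1,745

Deductible not yet touched, so the first £1,250 of the bill goes to the deductible.
That leaves £2,900 − £1,250 = £1,650 for coinsurance.
30% of £1,650 = £495 falls to the traveler.
Traveler responsibility before any cap: £1,250 + £495 = £1,745.
Cumulative spending £0 + £1,745 = £1,745 stays under the £3,000 maximum.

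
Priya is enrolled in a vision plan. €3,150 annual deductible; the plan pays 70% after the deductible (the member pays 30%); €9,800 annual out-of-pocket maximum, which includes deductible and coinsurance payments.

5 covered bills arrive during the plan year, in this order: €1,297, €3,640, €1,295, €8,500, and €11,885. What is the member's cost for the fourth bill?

#1 (€1,297): entire amount goes to the deductible. Member pays €1,297; OOP now €1,297.
#2 (€3,640): deductible takes €1,853, €1,787 remains; member's 30% is €536.10. Cost to member: €2,389.10. OOP to date €3,686.10.
#3 (€1,295): deductible met; 30% of €1,295 = €388.50. Member owes €388.50 (running OOP €4,074.60).
#4 (€8,500): 30% coinsurance on €8,500 = €2,550. Member owes €2,550 (running OOP €6,624.60).

€2,550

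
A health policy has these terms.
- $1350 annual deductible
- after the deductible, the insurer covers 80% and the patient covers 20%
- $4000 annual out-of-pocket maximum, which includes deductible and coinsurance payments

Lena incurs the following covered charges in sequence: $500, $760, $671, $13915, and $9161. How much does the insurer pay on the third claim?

Claim 1 ($500): fully absorbed by the deductible. Cost to patient: $500. OOP to date $500. Insurer: $500 − $500 = $0.
Claim 2 ($760): entire amount goes to the deductible. Patient owes $760 (running OOP $1260). Plan pays $760 − $760 = $0.
Claim 3 ($671): $90 to deductible, leaving $581; 20% of $581 = $116.20. Patient owes $206.20 (running OOP $1466.20). Insurer: $671 − $206.20 = $464.80.

$464.80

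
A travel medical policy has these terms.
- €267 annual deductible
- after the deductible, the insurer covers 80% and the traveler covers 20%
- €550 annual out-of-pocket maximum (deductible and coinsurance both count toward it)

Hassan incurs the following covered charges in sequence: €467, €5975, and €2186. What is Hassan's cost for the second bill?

€243

Claim 1 — €467: €267 to deductible, leaving €200; coinsurance €200 × 20% = €40. Cost to traveler: €307. OOP to date €307.
Claim 2 — €5975: deductible already satisfied, so traveler's share is 20% × €5975 = €1195. Adding that to €307 gives €1502, past the €550 cap; traveler pays only €550 − €307 = €243.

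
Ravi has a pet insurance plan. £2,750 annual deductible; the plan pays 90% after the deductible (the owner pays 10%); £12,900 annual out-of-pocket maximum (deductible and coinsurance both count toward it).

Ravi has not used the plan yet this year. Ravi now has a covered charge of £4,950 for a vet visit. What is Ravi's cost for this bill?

£2,970

Nothing has been paid toward the £2,750 deductible, so the first £2,750 of this charge is applied there.
The remaining £2,200 (= £4,950 − £2,750) moves to coinsurance.
Coinsurance: £2,200 × 10% = £220.
That puts the owner's cost at £2,750 + £220 = £2,970 before any cap.
Cumulative spending £0 + £2,970 = £2,970 stays under the £12,900 maximum.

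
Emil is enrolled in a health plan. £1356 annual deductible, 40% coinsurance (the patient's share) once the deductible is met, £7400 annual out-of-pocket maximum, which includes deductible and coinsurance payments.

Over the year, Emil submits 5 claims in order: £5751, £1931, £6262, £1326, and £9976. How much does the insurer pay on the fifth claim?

£9497.60

Claim 1 — £5751: £1356 finishes the deductible; £4395 goes to coinsurance; 40% of £4395 = £1758. Patient pays £3114; OOP now £3114. Plan pays £5751 − £3114 = £2637.
Claim 2 — £1931: 40% coinsurance on £1931 = £772.40. Patient owes £772.40 (running OOP £3886.40). Insurer: £1931 − £772.40 = £1158.60.
Claim 3 — £6262: deductible already satisfied, so patient's share is 40% × £6262 = £2504.80. Patient pays £2504.80; OOP now £6391.20. Plan pays £6262 − £2504.80 = £3757.20.
Claim 4 — £1326: 40% coinsurance on £1326 = £530.40. Cost to patient: £530.40. OOP to date £6921.60. Plan pays £1326 − £530.40 = £795.60.
Claim 5 — £9976: deductible met; 40% of £9976 = £3990.40. OOP would hit £10912 > £7400, so the cap limits the patient to £7400 − £6921.60 = £478.40. Insurer: £9976 − £478.40 = £9497.60.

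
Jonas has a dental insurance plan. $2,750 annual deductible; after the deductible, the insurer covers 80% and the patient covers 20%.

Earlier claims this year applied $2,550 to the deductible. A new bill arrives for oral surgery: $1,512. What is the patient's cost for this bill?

Remaining deductible: $2,750 − $2,550 = $200.
The remaining $1,312 (= $1,512 − $200) moves to coinsurance.
Patient's 20% share of $1,312 is $262.40.
So the patient owes $200 + $262.40 = $462.40.

$462.40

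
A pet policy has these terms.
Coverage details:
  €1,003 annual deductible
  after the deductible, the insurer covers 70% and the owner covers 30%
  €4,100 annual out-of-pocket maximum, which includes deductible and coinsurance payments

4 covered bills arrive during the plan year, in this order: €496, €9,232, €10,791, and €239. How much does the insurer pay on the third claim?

#1 (€496): all of it applies to the deductible. Owner owes €496 (running OOP €496). Plan pays €496 − €496 = €0.
#2 (€9,232): deductible takes €507, €8,725 remains; coinsurance €8,725 × 30% = €2,617.50. Cost to owner: €3,124.50. OOP to date €3,620.50. Plan pays €9,232 − €3,124.50 = €6,107.50.
#3 (€10,791): deductible already satisfied, so owner's share is 30% × €10,791 = €3,237.30. That would push OOP to €6,857.80, over the €4,100 cap, so owner pays €4,100 − €3,620.50 = €479.50. Plan pays €10,791 − €479.50 = €10,311.50.

€10,311.50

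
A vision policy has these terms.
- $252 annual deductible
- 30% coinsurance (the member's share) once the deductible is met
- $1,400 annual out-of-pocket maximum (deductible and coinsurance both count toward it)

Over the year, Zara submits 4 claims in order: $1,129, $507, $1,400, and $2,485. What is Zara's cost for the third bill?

$420

#1 ($1,129): $252 to deductible, leaving $877; coinsurance $877 × 30% = $263.10. Cost to member: $515.10. OOP to date $515.10.
#2 ($507): 30% coinsurance on $507 = $152.10. Member pays $152.10; OOP now $667.20.
#3 ($1,400): 30% coinsurance on $1,400 = $420. Member owes $420 (running OOP $1,087.20).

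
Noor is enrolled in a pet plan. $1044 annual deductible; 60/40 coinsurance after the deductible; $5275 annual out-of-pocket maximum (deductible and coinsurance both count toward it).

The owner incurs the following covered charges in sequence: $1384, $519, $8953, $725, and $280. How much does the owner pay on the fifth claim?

Bill 1, $1384: $1044 to deductible, leaving $340; coinsurance $340 × 40% = $136. Owner owes $1180 (running OOP $1180).
Bill 2, $519: deductible met; 40% of $519 = $207.60. Owner owes $207.60 (running OOP $1387.60).
Bill 3, $8953: deductible met; 40% of $8953 = $3581.20. Owner owes $3581.20 (running OOP $4968.80).
Bill 4, $725: deductible met; 40% of $725 = $290. Owner pays $290; OOP now $5258.80.
Bill 5, $280: 40% coinsurance on $280 = $112. OOP would hit $5370.80 > $5275, so the cap limits the owner to $5275 − $5258.80 = $16.20.

$16.20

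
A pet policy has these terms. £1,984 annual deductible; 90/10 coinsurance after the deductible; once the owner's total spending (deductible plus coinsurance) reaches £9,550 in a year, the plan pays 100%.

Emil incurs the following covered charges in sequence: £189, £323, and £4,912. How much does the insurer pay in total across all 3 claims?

Claim 1 — £189: all of it applies to the deductible. Owner owes £189 (running OOP £189). Insurer: £189 − £189 = £0.
Claim 2 — £323: all of it applies to the deductible. Cost to owner: £323. OOP to date £512. Insurer: £323 − £323 = £0.
Claim 3 — £4,912: £1,472 finishes the deductible; £3,440 goes to coinsurance; coinsurance £3,440 × 10% = £344. Owner owes £1,816 (running OOP £2,328). Plan pays £4,912 − £1,816 = £3,096.
Insurer total: £0 + £0 + £3,096 = £3,096.

£3,096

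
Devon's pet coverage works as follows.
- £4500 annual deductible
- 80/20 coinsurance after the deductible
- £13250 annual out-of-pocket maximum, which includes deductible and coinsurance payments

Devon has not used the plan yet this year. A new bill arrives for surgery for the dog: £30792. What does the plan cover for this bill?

Nothing has been paid toward the £4500 deductible, so the first £4500 of this charge is applied there.
That leaves £30792 − £4500 = £26292 for coinsurance.
20% of £26292 = £5258.40 falls to the owner.
So the owner owes £4500 + £5258.40 = £9758.40 before any cap.
Cumulative spending £0 + £9758.40 = £9758.40 stays under the £13250 maximum.
The plan picks up £30792 − £9758.40 = £21033.60.

£21033.60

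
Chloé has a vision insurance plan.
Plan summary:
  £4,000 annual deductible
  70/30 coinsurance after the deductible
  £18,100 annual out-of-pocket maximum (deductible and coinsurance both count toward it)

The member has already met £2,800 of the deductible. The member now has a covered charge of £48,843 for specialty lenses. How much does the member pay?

£15,300

Deductible still to meet: £4,000 − £2,800 = £1,200.
The remaining £47,643 (= £48,843 − £1,200) moves to coinsurance.
Member's 30% share of £47,643 is £14,292.90.
That puts the member's cost at £1,200 + £14,292.90 = £15,492.90 before any cap.
Year-to-date out-of-pocket would reach £2,800 + £15,492.90 = £18,292.90, above the £18,100 maximum, so the member pays only £18,100 − £2,800 = £15,300.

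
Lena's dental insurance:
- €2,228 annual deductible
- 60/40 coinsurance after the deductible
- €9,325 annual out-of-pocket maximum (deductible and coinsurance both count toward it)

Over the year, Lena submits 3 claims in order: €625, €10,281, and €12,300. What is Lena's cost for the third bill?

Bill 1, €625: entire amount goes to the deductible. Patient pays €625; OOP now €625.
Bill 2, €10,281: deductible takes €1,603, €8,678 remains; 40% of €8,678 = €3,471.20. Patient pays €5,074.20; OOP now €5,699.20.
Bill 3, €12,300: deductible met; 40% of €12,300 = €4,920. That would push OOP to €10,619.20, over the €9,325 cap, so patient pays €9,325 − €5,699.20 = €3,625.80.

€3,625.80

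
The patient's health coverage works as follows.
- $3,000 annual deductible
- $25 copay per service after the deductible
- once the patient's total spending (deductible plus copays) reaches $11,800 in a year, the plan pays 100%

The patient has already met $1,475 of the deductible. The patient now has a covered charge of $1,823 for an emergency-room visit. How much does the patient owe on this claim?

Remaining deductible: $3,000 − $1,475 = $1,525.
That leaves $1,823 − $1,525 = $298 for the copay.
Copay on this service: $25.
That puts the patient's cost at $1,525 + $25 = $1,550 before any cap.
Total out-of-pocket so far would be $1,475 + $1,550 = $3,025, below the $11,800 cap — no reduction.

$1,550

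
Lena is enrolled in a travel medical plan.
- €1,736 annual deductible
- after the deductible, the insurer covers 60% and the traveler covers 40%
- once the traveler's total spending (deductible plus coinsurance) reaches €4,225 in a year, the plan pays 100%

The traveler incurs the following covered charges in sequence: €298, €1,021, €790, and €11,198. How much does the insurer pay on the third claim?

€223.80

Claim 1 (€298): entire amount goes to the deductible. Cost to traveler: €298. OOP to date €298. Plan pays €298 − €298 = €0.
Claim 2 (€1,021): fully absorbed by the deductible. Cost to traveler: €1,021. OOP to date €1,319. Insurer: €1,021 − €1,021 = €0.
Claim 3 (€790): €417 to deductible, leaving €373; 40% of €373 = €149.20. Traveler pays €566.20; OOP now €1,885.20. Insurer: €790 − €566.20 = €223.80.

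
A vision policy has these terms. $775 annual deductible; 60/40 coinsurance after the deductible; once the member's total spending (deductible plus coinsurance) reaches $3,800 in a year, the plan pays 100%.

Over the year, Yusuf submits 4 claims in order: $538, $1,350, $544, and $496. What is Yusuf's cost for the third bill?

Bill 1, $538: all of it applies to the deductible. Cost to member: $538. OOP to date $538.
Bill 2, $1,350: $237 to deductible, leaving $1,113; 40% of $1,113 = $445.20. Member owes $682.20 (running OOP $1,220.20).
Bill 3, $544: deductible met; 40% of $544 = $217.60. Member pays $217.60; OOP now $1,437.80.

$217.60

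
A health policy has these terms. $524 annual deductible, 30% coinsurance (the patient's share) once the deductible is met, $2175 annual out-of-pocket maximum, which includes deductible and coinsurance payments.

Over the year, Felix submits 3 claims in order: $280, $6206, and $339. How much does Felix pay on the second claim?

$1895

Claim 1 ($280): entire amount goes to the deductible. Patient owes $280 (running OOP $280).
Claim 2 ($6206): deductible takes $244, $5962 remains; 30% of $5962 = $1788.60. Deductible plus coinsurance: $244 + $1788.60 = $2032.60. Adding that to $280 gives $2312.60, past the $2175 cap; patient pays only $2175 − $280 = $1895.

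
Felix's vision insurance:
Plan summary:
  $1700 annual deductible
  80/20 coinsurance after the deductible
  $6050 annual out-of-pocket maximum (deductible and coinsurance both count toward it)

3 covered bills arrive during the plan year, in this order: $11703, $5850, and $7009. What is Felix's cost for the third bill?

Claim 1 — $11703: $1700 finishes the deductible; $10003 goes to coinsurance; 20% of $10003 = $2000.60. Cost to member: $3700.60. OOP to date $3700.60.
Claim 2 — $5850: 20% coinsurance on $5850 = $1170. Cost to member: $1170. OOP to date $4870.60.
Claim 3 — $7009: 20% coinsurance on $7009 = $1401.80. Adding that to $4870.60 gives $6272.40, past the $6050 cap; member pays only $6050 − $4870.60 = $1179.40.

$1179.40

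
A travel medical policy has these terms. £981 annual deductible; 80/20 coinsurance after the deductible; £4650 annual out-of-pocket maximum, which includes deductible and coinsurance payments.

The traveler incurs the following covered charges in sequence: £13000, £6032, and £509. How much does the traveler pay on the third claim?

£58.80

Bill 1, £13000: £981 to deductible, leaving £12019; coinsurance £12019 × 20% = £2403.80. Cost to traveler: £3384.80. OOP to date £3384.80.
Bill 2, £6032: deductible met; 20% of £6032 = £1206.40. Cost to traveler: £1206.40. OOP to date £4591.20.
Bill 3, £509: 20% coinsurance on £509 = £101.80. That would push OOP to £4693, over the £4650 cap, so traveler pays £4650 − £4591.20 = £58.80.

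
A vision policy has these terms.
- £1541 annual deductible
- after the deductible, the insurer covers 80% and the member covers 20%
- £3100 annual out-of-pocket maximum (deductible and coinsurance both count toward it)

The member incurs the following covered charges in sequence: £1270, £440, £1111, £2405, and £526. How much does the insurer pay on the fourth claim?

#1 (£1270): fully absorbed by the deductible. Cost to member: £1270. OOP to date £1270. Plan pays £1270 − £1270 = £0.
#2 (£440): £271 finishes the deductible; £169 goes to coinsurance; coinsurance £169 × 20% = £33.80. Cost to member: £304.80. OOP to date £1574.80. Plan pays £440 − £304.80 = £135.20.
#3 (£1111): deductible already satisfied, so member's share is 20% × £1111 = £222.20. Member owes £222.20 (running OOP £1797). Insurer: £1111 − £222.20 = £888.80.
#4 (£2405): deductible met; 20% of £2405 = £481. Cost to member: £481. OOP to date £2278. Plan pays £2405 − £481 = £1924.

£1924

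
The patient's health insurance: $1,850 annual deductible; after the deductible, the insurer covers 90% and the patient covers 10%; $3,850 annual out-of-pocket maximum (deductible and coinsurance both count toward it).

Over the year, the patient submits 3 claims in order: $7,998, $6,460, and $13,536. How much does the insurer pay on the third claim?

$12,796.80

Bill 1, $7,998: $1,850 finishes the deductible; $6,148 goes to coinsurance; 10% of $6,148 = $614.80. Patient owes $2,464.80 (running OOP $2,464.80). Plan pays $7,998 − $2,464.80 = $5,533.20.
Bill 2, $6,460: 10% coinsurance on $6,460 = $646. Cost to patient: $646. OOP to date $3,110.80. Insurer: $6,460 − $646 = $5,814.
Bill 3, $13,536: deductible met; 10% of $13,536 = $1,353.60. Adding that to $3,110.80 gives $4,464.40, past the $3,850 cap; patient pays only $3,850 − $3,110.80 = $739.20. Plan pays $13,536 − $739.20 = $12,796.80.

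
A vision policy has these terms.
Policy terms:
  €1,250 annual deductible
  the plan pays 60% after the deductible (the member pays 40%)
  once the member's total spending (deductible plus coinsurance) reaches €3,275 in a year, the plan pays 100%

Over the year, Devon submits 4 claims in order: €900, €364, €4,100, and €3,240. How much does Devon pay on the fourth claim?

€379.40

#1 (€900): fully absorbed by the deductible. Member owes €900 (running OOP €900).
#2 (€364): €350 to deductible, leaving €14; 40% of €14 = €5.60. Member pays €355.60; OOP now €1,255.60.
#3 (€4,100): deductible already satisfied, so member's share is 40% × €4,100 = €1,640. Member owes €1,640 (running OOP €2,895.60).
#4 (€3,240): 40% coinsurance on €3,240 = €1,296. Adding that to €2,895.60 gives €4,191.60, past the €3,275 cap; member pays only €3,275 − €2,895.60 = €379.40.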